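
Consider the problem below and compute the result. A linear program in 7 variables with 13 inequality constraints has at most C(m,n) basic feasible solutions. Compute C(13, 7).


Each vertex corresponds to some choice of n active constraints out of m, so the number of vertices is at most C(m, n) = m! / (n!(m-n)!).
m = 13, n = 7
Numerator: 13 * 12 * 11 * 10 * 9 * 8 * 7
Denominator: 7! = 5040
C(13, 7) = 1716


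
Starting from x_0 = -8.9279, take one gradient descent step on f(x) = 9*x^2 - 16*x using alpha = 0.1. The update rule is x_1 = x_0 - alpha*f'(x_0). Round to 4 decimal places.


We compute the gradient at x_0 and apply the update.
f'(x) = 18*x - 16
f'(-8.9279) = 18*-8.9279 - 16 = -176.7022
x_1 = -8.9279 - 0.1*-176.7022 = 8.7423


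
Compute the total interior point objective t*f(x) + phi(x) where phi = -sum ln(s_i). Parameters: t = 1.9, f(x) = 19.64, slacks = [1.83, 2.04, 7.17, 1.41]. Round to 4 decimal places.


Step 1: Compute log-barrier.
ln values: [0.6043, 0.7129, 1.9699, 0.3436]
phi = -(0.6043 + 0.7129 + 1.9699 + 0.3436) = -3.6308
Step 2: Compute augmented objective.
t*f(x) = 1.9*19.64 = 37.316
Total = 37.316 - 3.6308 = 33.6852


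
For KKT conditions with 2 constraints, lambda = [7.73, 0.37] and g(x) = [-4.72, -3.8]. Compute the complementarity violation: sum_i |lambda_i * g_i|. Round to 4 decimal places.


KKT complementary slackness check:
lambda_1 * g_1 = 7.73 * -4.72 = -36.4856
lambda_2 * g_2 = 0.37 * -3.8 = -1.406
Total violation = 36.4856 + 1.406 = 37.8916


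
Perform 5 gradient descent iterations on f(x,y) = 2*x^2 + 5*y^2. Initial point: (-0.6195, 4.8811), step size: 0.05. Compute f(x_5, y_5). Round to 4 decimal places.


Gradient descent on f(x,y) = 2*x^2 + 5*y^2.
Starting point: (-0.6195, 4.8811), alpha = 0.05
Step 1: grad_x = 2*2*-0.6195 = -2.478, grad_y = 2*5*4.8811 = 48.811
  x_1 = -0.6195 - 0.05*-2.478 = -0.4956
  y_1 = 4.8811 - 0.05*48.811 = 2.4406
Step 2: grad_x = 2*2*-0.4956 = -1.9824, grad_y = 2*5*2.4406 = 24.4055
  x_2 = -0.4956 - 0.05*-1.9824 = -0.3965
  y_2 = 2.4406 - 0.05*24.4055 = 1.2203
Step 3: grad_x = 2*2*-0.3965 = -1.5859, grad_y = 2*5*1.2203 = 12.2028
  x_3 = -0.3965 - 0.05*-1.5859 = -0.3172
  y_3 = 1.2203 - 0.05*12.2028 = 0.6101
Step 4: grad_x = 2*2*-0.3172 = -1.2687, grad_y = 2*5*0.6101 = 6.1014
  x_4 = -0.3172 - 0.05*-1.2687 = -0.2537
  y_4 = 0.6101 - 0.05*6.1014 = 0.3051
Step 5: grad_x = 2*2*-0.2537 = -1.015, grad_y = 2*5*0.3051 = 3.0507
  x_5 = -0.2537 - 0.05*-1.015 = -0.203
  y_5 = 0.3051 - 0.05*3.0507 = 0.1525
f(-0.203, 0.1525) = 2*(-0.203)^2 + 5*0.1525^2 = 0.1987


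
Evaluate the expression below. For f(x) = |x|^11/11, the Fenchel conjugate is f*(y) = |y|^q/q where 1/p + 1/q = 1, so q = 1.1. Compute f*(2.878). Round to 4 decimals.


The conjugate exponent q satisfies 1/p + 1/q = 1.
p = 11, so q = 11/(11 - 1) = 1.1
|y|^q = 2.878^1.1 = 3.1989
f*(2.878) = 3.1989 / 1.1 = 2.9081


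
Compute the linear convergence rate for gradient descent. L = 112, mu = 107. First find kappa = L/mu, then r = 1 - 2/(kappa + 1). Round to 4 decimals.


Step 1: Compute the condition number.
kappa = L/mu = 112/107 = 1.0467
Step 2: Compute the convergence rate.
r = 1 - 2/(kappa + 1) = 1 - 2*mu/(L + mu) = (L - mu)/(L + mu) = 5/219 = 0.0228


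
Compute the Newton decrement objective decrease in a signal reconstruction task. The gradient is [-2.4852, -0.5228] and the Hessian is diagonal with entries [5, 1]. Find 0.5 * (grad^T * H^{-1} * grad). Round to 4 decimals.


Step 1: H is diagonal, so H^(-1) * g = [-0.497, -0.5228].
Step 2: g^T H^(-1) g = sum_i g_i^2 / H_ii
  = (-2.4852)^2/5 + (-0.5228)^2/1
  = 1.2352 + 0.2733 = 1.5086
Step 3: Objective decrease = 0.5 * g^T H^(-1) g = 0.7543


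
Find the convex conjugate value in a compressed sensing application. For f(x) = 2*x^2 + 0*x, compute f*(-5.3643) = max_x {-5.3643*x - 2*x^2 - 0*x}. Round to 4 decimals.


f*(y) = sup_x {y*x - a*x^2 - b*x} = sup_x {(y-b)*x - a*x^2}
FOC: (y - b) - 2a*x = 0 => x* = (y - b)/(2a)
x* = (-5.3643 - 0)/(2*2) = -1.3411
f*(-5.3643) = (y-b)^2/(4a) = (-5.3643 - 0)^2/(4*2)
= 28.7757/8 = 3.597


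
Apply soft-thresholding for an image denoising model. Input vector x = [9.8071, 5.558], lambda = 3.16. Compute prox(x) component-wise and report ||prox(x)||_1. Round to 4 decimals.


Soft-thresholding with lambda = 3.16:
prox(9.8071) = sign(9.8071)*max(|9.8071| - 3.16, 0) = 6.6471
prox(5.558) = sign(5.558)*max(|5.558| - 3.16, 0) = 2.398
prox(x) = [6.6471, 2.398]
||prox(x)||_1 = 6.6471 + 2.398 = 9.0451


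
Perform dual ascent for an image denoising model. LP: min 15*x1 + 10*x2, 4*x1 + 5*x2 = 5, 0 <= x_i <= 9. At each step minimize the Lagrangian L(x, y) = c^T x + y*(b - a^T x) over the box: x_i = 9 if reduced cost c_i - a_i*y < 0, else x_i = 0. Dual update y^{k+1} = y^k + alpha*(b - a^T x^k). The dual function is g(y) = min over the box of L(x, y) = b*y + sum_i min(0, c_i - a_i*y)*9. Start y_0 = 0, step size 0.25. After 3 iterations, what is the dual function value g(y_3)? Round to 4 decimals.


Dual ascent for LP: min 15*x1 + 10*x2, 4*x1 + 5*x2 = 5, 0 <= x_i <= 9
Step 1: y^k = 0.0, reduced costs: (15.0, 10.0)
  x^k = (0.0, 0.0), subgradient = b - a^T x = 5.0
  y^{k+1} = 0.0 + 0.25*5.0 = 1.25
Step 2: y^k = 1.25, reduced costs: (10.0, 3.75)
  x^k = (0.0, 0.0), subgradient = b - a^T x = 5.0
  y^{k+1} = 1.25 + 0.25*5.0 = 2.5
Step 3: y^k = 2.5, reduced costs: (5.0, -2.5)
  x^k = (0.0, 9.0), subgradient = b - a^T x = -40.0
  y^{k+1} = 2.5 + 0.25*-40.0 = -7.5
Dual objective at y_3 = -7.5: reduced costs (45.0, 47.5), box minimizer x = (0.0, 0.0)
g(y_3) = b*y + (c1 - a1*y)*x1 + (c2 - a2*y)*x2 = 5*(-7.5) + 45.0*0.0 + 47.5*0.0 = -37.5 + 0.0 + 0.0 = -37.5


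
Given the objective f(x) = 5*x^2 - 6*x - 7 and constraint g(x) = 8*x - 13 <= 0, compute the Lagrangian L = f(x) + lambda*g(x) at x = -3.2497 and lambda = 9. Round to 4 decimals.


Step 1: Evaluate f(x).
f(-3.2497) = 5*(-3.2497)^2 - 6*(-3.2497) - 7 = 65.301
Step 2: Evaluate g(x).
g(-3.2497) = 8*-3.2497 - 13 = -38.9976
Step 3: Compute Lagrangian.
L = 65.301 + 9*-38.9976 = -285.6774


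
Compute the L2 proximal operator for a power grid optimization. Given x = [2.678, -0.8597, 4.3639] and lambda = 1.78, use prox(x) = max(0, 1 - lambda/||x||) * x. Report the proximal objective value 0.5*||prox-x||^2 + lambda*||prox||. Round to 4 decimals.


Step 1: Compute ||x||.
||x|| = 5.1918
Step 2: Compute scaling factor.
scale = max(0, 1 - 1.78/5.1918) = 0.6571
Step 3: prox(x) = [1.7598, -0.565, 2.8677]
||prox(x)|| = 3.4118
Step 4: Proximal objective.
0.5*||prox-x||^2 = 1.5842
lambda*||prox|| = 6.073
Total = 7.6571


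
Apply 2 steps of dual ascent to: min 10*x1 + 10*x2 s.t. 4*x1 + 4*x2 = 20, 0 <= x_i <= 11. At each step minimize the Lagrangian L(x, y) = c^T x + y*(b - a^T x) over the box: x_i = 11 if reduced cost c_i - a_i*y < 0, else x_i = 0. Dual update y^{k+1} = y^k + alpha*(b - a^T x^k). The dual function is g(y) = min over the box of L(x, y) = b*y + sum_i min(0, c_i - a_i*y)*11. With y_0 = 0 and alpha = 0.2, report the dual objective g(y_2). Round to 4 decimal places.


Dual ascent for LP: min 10*x1 + 10*x2, 4*x1 + 4*x2 = 20, 0 <= x_i <= 11
Step 1: y^k = 0.0, reduced costs: (10.0, 10.0)
  x^k = (0.0, 0.0), subgradient = b - a^T x = 20.0
  y^{k+1} = 0.0 + 0.2*20.0 = 4.0
Step 2: y^k = 4.0, reduced costs: (-6.0, -6.0)
  x^k = (11.0, 11.0), subgradient = b - a^T x = -68.0
  y^{k+1} = 4.0 + 0.2*-68.0 = -9.6
Dual objective at y_2 = -9.6: reduced costs (48.4, 48.4), box minimizer x = (0.0, 0.0)
g(y_2) = b*y + (c1 - a1*y)*x1 + (c2 - a2*y)*x2 = 20*(-9.6) + 48.4*0.0 + 48.4*0.0 = -192.0 + 0.0 + 0.0 = -192.0


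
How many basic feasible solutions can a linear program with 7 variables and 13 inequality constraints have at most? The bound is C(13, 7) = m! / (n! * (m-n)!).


Each vertex corresponds to some choice of n active constraints out of m, so the number of vertices is at most C(m, n) = m! / (n!(m-n)!).
m = 13, n = 7
Numerator: 13 * 12 * 11 * 10 * 9 * 8 * 7
Denominator: 7! = 5040
C(13, 7) = 1716


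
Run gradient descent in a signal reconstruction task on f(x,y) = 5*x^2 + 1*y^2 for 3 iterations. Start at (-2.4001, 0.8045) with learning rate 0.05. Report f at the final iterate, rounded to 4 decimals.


Gradient descent on f(x,y) = 5*x^2 + 1*y^2.
Starting point: (-2.4001, 0.8045), alpha = 0.05
Step 1: grad_x = 2*5*-2.4001 = -24.001, grad_y = 2*1*0.8045 = 1.609
  x_1 = -2.4001 - 0.05*-24.001 = -1.2001
  y_1 = 0.8045 - 0.05*1.609 = 0.7241
Step 2: grad_x = 2*5*-1.2001 = -12.0005, grad_y = 2*1*0.7241 = 1.4481
  x_2 = -1.2001 - 0.05*-12.0005 = -0.6
  y_2 = 0.7241 - 0.05*1.4481 = 0.6516
Step 3: grad_x = 2*5*-0.6 = -6.0003, grad_y = 2*1*0.6516 = 1.3033
  x_3 = -0.6 - 0.05*-6.0003 = -0.3
  y_3 = 0.6516 - 0.05*1.3033 = 0.5865
f(-0.3, 0.5865) = 5*(-0.3)^2 + 1*0.5865^2 = 0.794


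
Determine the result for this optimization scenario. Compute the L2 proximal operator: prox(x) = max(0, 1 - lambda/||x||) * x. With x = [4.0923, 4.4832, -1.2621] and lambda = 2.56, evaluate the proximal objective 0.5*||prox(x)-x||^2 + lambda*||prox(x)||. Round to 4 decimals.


Step 1: Compute ||x||.
||x|| = 6.1999
Step 2: Compute scaling factor.
scale = max(0, 1 - 2.56/6.1999) = 0.5871
Step 3: prox(x) = [2.4026, 2.632, -0.741]
||prox(x)|| = 3.6399
Step 4: Proximal objective.
0.5*||prox-x||^2 = 3.2768
lambda*||prox|| = 9.3181
Total = 12.595


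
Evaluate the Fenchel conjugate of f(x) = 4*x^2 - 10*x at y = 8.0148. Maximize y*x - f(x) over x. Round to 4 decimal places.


f*(y) = sup_x {y*x - a*x^2 - b*x} = sup_x {(y-b)*x - a*x^2}
FOC: (y - b) - 2a*x = 0 => x* = (y - b)/(2a)
x* = (8.0148 + 10)/(2*4) = 2.2519
f*(8.0148) = (y-b)^2/(4a) = (8.0148 + 10)^2/(4*4)
= 324.533/16 = 20.2833


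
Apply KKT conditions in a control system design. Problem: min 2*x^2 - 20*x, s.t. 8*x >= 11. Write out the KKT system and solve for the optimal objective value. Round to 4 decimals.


Step 1: Try lambda = 0 (constraint inactive).
Stationarity: 2*2*x - 20 = 0
x* = 20/(2*2) = 5.0
Check constraint: 8*5.0 = 40.0 >= 11 -- satisfied.
Step 2: Compute optimal value.
f(x*) = 2*5.0^2 - 20*5.0 = -50.0


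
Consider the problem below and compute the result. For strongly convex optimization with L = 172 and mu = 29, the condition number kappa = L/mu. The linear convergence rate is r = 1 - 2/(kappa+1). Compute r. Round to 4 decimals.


Step 1: Compute the condition number.
kappa = L/mu = 172/29 = 5.931
Step 2: Compute the convergence rate.
r = 1 - 2/(kappa + 1) = 1 - 2*mu/(L + mu) = (L - mu)/(L + mu) = 143/201 = 0.7114


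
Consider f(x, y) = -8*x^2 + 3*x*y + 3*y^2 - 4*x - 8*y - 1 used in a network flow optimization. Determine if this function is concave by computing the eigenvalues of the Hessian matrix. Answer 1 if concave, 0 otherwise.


The Hessian of f(x,y) = -8*x^2 + 3*x*y + 3*y^2 - 4*x - 8*y - 1 is:
H = [[-16, 3], [3, 6]]
Trace = -16 + 6 = -10
Determinant = -16*6 - (3)^2 = -105
Discriminant = (-10)^2 - 4*-105 = 520.0
Eigenvalues: lambda_1 = -16.4018, lambda_2 = 6.4018
The function is not concave.

0


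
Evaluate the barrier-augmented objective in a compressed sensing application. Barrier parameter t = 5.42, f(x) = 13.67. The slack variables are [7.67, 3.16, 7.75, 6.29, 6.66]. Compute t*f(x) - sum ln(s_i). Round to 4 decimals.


Step 1: Compute log-barrier.
ln values: [2.0373, 1.1506, 2.0477, 1.839, 1.8961]
phi = -(2.0373 + 1.1506 + 2.0477 + 1.839 + 1.8961) = -8.9707
Step 2: Compute augmented objective.
t*f(x) = 5.42*13.67 = 74.0914
Total = 74.0914 - 8.9707 = 65.1207


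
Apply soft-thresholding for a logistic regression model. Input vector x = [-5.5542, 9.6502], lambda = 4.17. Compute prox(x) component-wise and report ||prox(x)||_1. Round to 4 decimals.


Soft-thresholding with lambda = 4.17:
prox(-5.5542) = sign(-5.5542)*max(|-5.5542| - 4.17, 0) = -1.3842
prox(9.6502) = sign(9.6502)*max(|9.6502| - 4.17, 0) = 5.4802
prox(x) = [-1.3842, 5.4802]
||prox(x)||_1 = 1.3842 + 5.4802 = 6.8644


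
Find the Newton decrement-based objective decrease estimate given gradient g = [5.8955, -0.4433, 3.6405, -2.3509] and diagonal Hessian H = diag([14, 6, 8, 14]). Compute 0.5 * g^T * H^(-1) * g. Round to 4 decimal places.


Step 1: H is diagonal, so H^(-1) * g = [0.4211, -0.0739, 0.4551, -0.1679].
Step 2: g^T H^(-1) g = sum_i g_i^2 / H_ii
  = (5.8955)^2/14 + (-0.4433)^2/6 + (3.6405)^2/8 + (-2.3509)^2/14
  = 2.4826 + 0.0328 + 1.6567 + 0.3948 = 4.5668
Step 3: Objective decrease = 0.5 * g^T H^(-1) g = 2.2834


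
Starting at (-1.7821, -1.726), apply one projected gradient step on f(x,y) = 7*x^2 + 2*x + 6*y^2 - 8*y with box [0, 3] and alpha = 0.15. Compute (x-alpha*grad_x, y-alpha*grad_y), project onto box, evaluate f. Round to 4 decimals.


Step 1: Compute gradient at (-1.7821, -1.726).
grad_x = 2*7*-1.7821 + 2 = -22.9494
grad_y = 2*6*-1.726 - 8 = -28.712
Step 2: Gradient step.
x_raw = -1.7821 - 0.15*-22.9494 = 1.6603
y_raw = -1.726 - 0.15*-28.712 = 2.5808
Step 3: Project onto [0, 3].
x_proj = clip(1.6603) = 1.6603
y_proj = clip(2.5808) = 2.5808
Step 4: Evaluate f.
f(1.6603, 2.5808) = 41.9338


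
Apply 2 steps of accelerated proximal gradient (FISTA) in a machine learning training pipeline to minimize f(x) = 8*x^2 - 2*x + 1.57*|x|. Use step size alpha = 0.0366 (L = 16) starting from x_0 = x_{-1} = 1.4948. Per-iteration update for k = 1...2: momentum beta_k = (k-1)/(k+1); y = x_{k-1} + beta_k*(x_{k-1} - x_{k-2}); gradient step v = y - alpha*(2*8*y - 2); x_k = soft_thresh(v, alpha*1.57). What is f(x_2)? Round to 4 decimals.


FISTA on f(x) = 8*x^2 - 2*x + 1.57*|x|
L = 16, alpha = 0.0366
Iteration 1: beta = 0.0, y = 1.4948 + 0.0*(1.4948 - 1.4948) = 1.4948
  grad(y) = 21.9168, v = y - alpha*grad = 0.6926
  prox(v) = soft_thresh(0.6926, 0.0575) = 0.6352
Iteration 2: beta = 0.3333, y = 0.6352 + 0.3333*(0.6352 - 1.4948) = 0.3486
  grad(y) = 3.5783, v = y - alpha*grad = 0.2177
  prox(v) = soft_thresh(0.2177, 0.0575) = 0.1602
f(x_2) = 8*0.1602^2 - 2*0.1602 + 1.57*|0.1602| = 0.1365


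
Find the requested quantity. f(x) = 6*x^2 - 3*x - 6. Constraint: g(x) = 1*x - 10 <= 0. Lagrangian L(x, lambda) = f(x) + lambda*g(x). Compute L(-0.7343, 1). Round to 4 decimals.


Step 1: Evaluate f(x).
f(-0.7343) = 6*(-0.7343)^2 - 3*(-0.7343) - 6 = -0.5619
Step 2: Evaluate g(x).
g(-0.7343) = 1*-0.7343 - 10 = -10.7343
Step 3: Compute Lagrangian.
L = -0.5619 + 1*-10.7343 = -11.2962


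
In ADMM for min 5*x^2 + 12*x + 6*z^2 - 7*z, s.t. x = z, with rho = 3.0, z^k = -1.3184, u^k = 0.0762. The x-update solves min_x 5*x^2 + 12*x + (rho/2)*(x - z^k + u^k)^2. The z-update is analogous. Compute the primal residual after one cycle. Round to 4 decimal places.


ADMM iteration with rho = 3.0, z^k = -1.3184, u^k = 0.0762
Step 1: x-update.
Minimize 5*x^2 + 12*x + (3.0/2)*(x + 1.3184 + 0.0762)^2
FOC: (2*5 + 3.0)*x = -12 + 3.0*(-1.3184 - 0.0762)
x^{k+1} = -1.2449
Step 2: z-update.
Minimize 6*z^2 - 7*z + (3.0/2)*(-1.2449 - z + 0.0762)^2
FOC: (2*6 + 3.0)*z = 7 + 3.0*(-1.2449 + 0.0762)
z^{k+1} = 0.2329
Step 3: u-update.
u^{k+1} = 0.0762 - 1.2449 - 0.2329 = -1.4016
Step 4: Primal residual = |-1.2449 - 0.2329| = 1.4778


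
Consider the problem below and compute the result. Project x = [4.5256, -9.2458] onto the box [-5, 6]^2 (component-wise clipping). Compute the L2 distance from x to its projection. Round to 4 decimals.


Project each component onto [-5, 6].
clip(4.5256) = 4.5256, clip(-9.2458) = -5.0
Projection = [4.5256, -5.0]
Squared diffs: [0.0, 18.0268]
Distance = sqrt(18.0268) = 4.2458


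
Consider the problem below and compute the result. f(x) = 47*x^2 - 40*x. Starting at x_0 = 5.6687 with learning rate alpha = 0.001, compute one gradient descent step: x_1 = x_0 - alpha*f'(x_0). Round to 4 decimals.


We compute the gradient at x_0 and apply the update.
f'(x) = 94*x - 40
f'(5.6687) = 94*5.6687 - 40 = 492.8578
x_1 = 5.6687 - 0.001*492.8578 = 5.1758


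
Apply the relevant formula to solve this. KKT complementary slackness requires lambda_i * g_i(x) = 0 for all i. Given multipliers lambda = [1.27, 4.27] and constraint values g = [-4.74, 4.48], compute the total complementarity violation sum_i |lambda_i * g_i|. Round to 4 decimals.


KKT complementary slackness check:
lambda_1 * g_1 = 1.27 * -4.74 = -6.0198
lambda_2 * g_2 = 4.27 * 4.48 = 19.1296
Total violation = 6.0198 + 19.1296 = 25.1494


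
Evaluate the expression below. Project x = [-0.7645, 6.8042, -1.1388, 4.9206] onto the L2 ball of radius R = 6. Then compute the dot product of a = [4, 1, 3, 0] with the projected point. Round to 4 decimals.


Step 1: Compute ||x|| (intermediates to 6 decimals).
||x|| = sqrt((-0.7645)^2 + 6.8042^2 + (-1.1388)^2 + 4.9206^2) = 8.508276
Step 2: Project.
Since ||x|| > R, scale = R/||x|| = 6/8.508276 = 0.705196, proj(x) = scale * x
proj(x) = [-0.539122, 4.798295, -0.803077, 3.469987]
Step 3: Dot product.
a^T * proj(x) = 4*(-0.539122) + 1*4.798295 + 3*(-0.803077) + 0*3.469987 = 0.2326


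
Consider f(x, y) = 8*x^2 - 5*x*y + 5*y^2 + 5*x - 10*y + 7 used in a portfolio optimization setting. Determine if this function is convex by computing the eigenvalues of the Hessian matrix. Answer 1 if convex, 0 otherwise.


The Hessian of f(x,y) = 8*x^2 - 5*x*y + 5*y^2 + 5*x - 10*y + 7 is:
H = [[16, -5], [-5, 10]]
Trace = 16 + 10 = 26
Determinant = 16*10 - (-5)^2 = 135
Discriminant = (26)^2 - 4*135 = 136.0
Eigenvalues: lambda_1 = 7.169, lambda_2 = 18.831
The function is convex.

1


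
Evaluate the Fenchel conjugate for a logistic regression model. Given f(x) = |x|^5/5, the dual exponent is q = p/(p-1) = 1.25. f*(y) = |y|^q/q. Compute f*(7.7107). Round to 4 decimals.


The conjugate exponent q satisfies 1/p + 1/q = 1.
p = 5, so q = 5/(5 - 1) = 1.25
|y|^q = 7.7107^1.25 = 12.8489
f*(7.7107) = 12.8489 / 1.25 = 10.2792


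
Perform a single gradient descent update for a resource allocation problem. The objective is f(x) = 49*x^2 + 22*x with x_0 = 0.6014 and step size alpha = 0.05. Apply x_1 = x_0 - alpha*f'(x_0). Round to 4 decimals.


We compute the gradient at x_0 and apply the update.
f'(x) = 98*x + 22
f'(0.6014) = 98*0.6014 + 22 = 80.9372
x_1 = 0.6014 - 0.05*80.9372 = -3.4455


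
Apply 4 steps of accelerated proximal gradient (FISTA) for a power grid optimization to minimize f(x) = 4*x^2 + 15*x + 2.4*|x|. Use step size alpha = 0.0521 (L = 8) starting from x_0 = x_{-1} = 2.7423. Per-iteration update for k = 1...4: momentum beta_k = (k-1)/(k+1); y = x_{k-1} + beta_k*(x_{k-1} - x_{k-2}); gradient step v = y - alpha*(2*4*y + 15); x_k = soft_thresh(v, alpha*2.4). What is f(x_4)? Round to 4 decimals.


FISTA on f(x) = 4*x^2 + 15*x + 2.4*|x|
L = 8, alpha = 0.0521
Iteration 1: beta = 0.0, y = 2.7423 + 0.0*(2.7423 - 2.7423) = 2.7423
  grad(y) = 36.9384, v = y - alpha*grad = 0.8178
  prox(v) = soft_thresh(0.8178, 0.125) = 0.6928
Iteration 2: beta = 0.3333, y = 0.6928 + 0.3333*(0.6928 - 2.7423) = 0.0096
  grad(y) = 15.0767, v = y - alpha*grad = -0.7759
  prox(v) = soft_thresh(-0.7759, 0.125) = -0.6509
Iteration 3: beta = 0.5, y = -0.6509 + 0.5*(-0.6509 - 0.6928) = -1.3227
  grad(y) = 4.4185, v = y - alpha*grad = -1.5529
  prox(v) = soft_thresh(-1.5529, 0.125) = -1.4278
Iteration 4: beta = 0.6, y = -1.4278 + 0.6*(-1.4278 + 0.6509) = -1.894
  grad(y) = -0.1523, v = y - alpha*grad = -1.8861
  prox(v) = soft_thresh(-1.8861, 0.125) = -1.7611
f(x_4) = 4*(-1.7611)^2 + 15*(-1.7611) + 2.4*|-1.7611| = -9.784


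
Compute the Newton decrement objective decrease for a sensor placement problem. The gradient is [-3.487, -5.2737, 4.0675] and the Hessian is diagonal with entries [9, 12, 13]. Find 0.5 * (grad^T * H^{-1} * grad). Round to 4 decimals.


Step 1: H is diagonal, so H^(-1) * g = [-0.3874, -0.4395, 0.3129].
Step 2: g^T H^(-1) g = sum_i g_i^2 / H_ii
  = (-3.487)^2/9 + (-5.2737)^2/12 + (4.0675)^2/13
  = 1.351 + 2.3177 + 1.2727 = 4.9413
Step 3: Objective decrease = 0.5 * g^T H^(-1) g = 2.4707


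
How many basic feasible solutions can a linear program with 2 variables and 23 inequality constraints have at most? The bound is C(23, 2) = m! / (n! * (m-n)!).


Each vertex corresponds to some choice of n active constraints out of m, so the number of vertices is at most C(m, n) = m! / (n!(m-n)!).
m = 23, n = 2
Numerator: 23 * 22
Denominator: 2! = 2
C(23, 2) = 253


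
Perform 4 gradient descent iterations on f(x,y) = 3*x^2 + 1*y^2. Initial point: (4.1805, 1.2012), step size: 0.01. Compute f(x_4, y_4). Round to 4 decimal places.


Gradient descent on f(x,y) = 3*x^2 + 1*y^2.
Starting point: (4.1805, 1.2012), alpha = 0.01
Step 1: grad_x = 2*3*4.1805 = 25.083, grad_y = 2*1*1.2012 = 2.4024
  x_1 = 4.1805 - 0.01*25.083 = 3.9297
  y_1 = 1.2012 - 0.01*2.4024 = 1.1772
Step 2: grad_x = 2*3*3.9297 = 23.578, grad_y = 2*1*1.1772 = 2.3544
  x_2 = 3.9297 - 0.01*23.578 = 3.6939
  y_2 = 1.1772 - 0.01*2.3544 = 1.1536
Step 3: grad_x = 2*3*3.6939 = 22.1633, grad_y = 2*1*1.1536 = 2.3073
  x_3 = 3.6939 - 0.01*22.1633 = 3.4723
  y_3 = 1.1536 - 0.01*2.3073 = 1.1306
Step 4: grad_x = 2*3*3.4723 = 20.8335, grad_y = 2*1*1.1306 = 2.2611
  x_4 = 3.4723 - 0.01*20.8335 = 3.2639
  y_4 = 1.1306 - 0.01*2.2611 = 1.1079
f(3.2639, 1.1079) = 3*3.2639^2 + 1*1.1079^2 = 33.1871


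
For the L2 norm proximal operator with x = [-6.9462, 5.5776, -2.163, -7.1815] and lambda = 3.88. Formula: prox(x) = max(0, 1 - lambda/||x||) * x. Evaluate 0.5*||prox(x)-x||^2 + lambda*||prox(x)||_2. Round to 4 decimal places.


Step 1: Compute ||x||.
||x|| = 11.6452
Step 2: Compute scaling factor.
scale = max(0, 1 - 3.88/11.6452) = 0.6668
Step 3: prox(x) = [-4.6318, 3.7192, -1.4423, -4.7887]
||prox(x)|| = 7.7652
Step 4: Proximal objective.
0.5*||prox-x||^2 = 7.5272
lambda*||prox|| = 30.129
Total = 37.6564


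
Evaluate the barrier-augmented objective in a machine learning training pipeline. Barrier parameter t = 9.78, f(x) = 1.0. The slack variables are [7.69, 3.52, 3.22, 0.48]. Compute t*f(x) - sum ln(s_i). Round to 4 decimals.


Step 1: Compute log-barrier.
ln values: [2.0399, 1.2585, 1.1694, -0.734]
phi = -(2.0399 + 1.2585 + 1.1694 - 0.734) = -3.7338
Step 2: Compute augmented objective.
t*f(x) = 9.78*1.0 = 9.78
Total = 9.78 - 3.7338 = 6.0462


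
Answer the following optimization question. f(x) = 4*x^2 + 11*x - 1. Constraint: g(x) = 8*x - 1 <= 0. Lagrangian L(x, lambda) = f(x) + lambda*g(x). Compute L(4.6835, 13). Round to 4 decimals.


Step 1: Evaluate f(x).
f(4.6835) = 4*4.6835^2 + 11*4.6835 - 1 = 138.2592
Step 2: Evaluate g(x).
g(4.6835) = 8*4.6835 - 1 = 36.468
Step 3: Compute Lagrangian.
L = 138.2592 + 13*36.468 = 612.3432


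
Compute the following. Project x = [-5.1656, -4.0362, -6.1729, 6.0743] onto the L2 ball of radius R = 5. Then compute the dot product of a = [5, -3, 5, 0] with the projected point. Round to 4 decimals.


Step 1: Compute ||x|| (intermediates to 6 decimals).
||x|| = sqrt((-5.1656)^2 + (-4.0362)^2 + (-6.1729)^2 + 6.0743^2) = 10.861683
Step 2: Project.
Since ||x|| > R, scale = R/||x|| = 5/10.861683 = 0.460334, proj(x) = scale * x
proj(x) = [-2.377901, -1.858, -2.841596, 2.796207]
Step 3: Dot product.
a^T * proj(x) = 5*(-2.377901) - 3*(-1.858) + 5*(-2.841596) + 0*2.796207 = -20.5235


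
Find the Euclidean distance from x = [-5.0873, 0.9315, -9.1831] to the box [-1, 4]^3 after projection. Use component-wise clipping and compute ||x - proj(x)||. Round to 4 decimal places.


Project each component onto [-1, 4].
clip(-5.0873) = -1.0, clip(0.9315) = 0.9315, clip(-9.1831) = -1.0
Projection = [-1.0, 0.9315, -1.0]
Squared diffs: [16.706, 0.0, 66.9631]
Distance = sqrt(83.6691) = 9.1471


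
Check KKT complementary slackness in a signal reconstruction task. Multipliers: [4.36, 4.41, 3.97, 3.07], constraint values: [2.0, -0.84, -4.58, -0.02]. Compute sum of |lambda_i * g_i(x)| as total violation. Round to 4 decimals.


KKT complementary slackness check:
lambda_1 * g_1 = 4.36 * 2.0 = 8.72
lambda_2 * g_2 = 4.41 * -0.84 = -3.7044
lambda_3 * g_3 = 3.97 * -4.58 = -18.1826
lambda_4 * g_4 = 3.07 * -0.02 = -0.0614
Total violation = 8.72 + 3.7044 + 18.1826 + 0.0614 = 30.6684


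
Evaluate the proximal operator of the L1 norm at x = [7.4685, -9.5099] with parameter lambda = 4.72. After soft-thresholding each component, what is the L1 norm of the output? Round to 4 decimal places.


Soft-thresholding with lambda = 4.72:
prox(7.4685) = sign(7.4685)*max(|7.4685| - 4.72, 0) = 2.7485
prox(-9.5099) = sign(-9.5099)*max(|-9.5099| - 4.72, 0) = -4.7899
prox(x) = [2.7485, -4.7899]
||prox(x)||_1 = 2.7485 + 4.7899 = 7.5384


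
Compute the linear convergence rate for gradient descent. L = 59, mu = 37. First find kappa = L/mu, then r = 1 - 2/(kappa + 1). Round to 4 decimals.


Step 1: Compute the condition number.
kappa = L/mu = 59/37 = 1.5946
Step 2: Compute the convergence rate.
r = 1 - 2/(kappa + 1) = 1 - 2*mu/(L + mu) = (L - mu)/(L + mu) = 22/96 = 0.2292


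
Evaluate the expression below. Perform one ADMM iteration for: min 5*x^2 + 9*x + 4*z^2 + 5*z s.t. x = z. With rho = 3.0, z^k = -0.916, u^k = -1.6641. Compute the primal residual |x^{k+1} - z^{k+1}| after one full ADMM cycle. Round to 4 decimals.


ADMM iteration with rho = 3.0, z^k = -0.916, u^k = -1.6641
Step 1: x-update.
Minimize 5*x^2 + 9*x + (3.0/2)*(x + 0.916 - 1.6641)^2
FOC: (2*5 + 3.0)*x = -9 + 3.0*(-0.916 + 1.6641)
x^{k+1} = -0.5197
Step 2: z-update.
Minimize 4*z^2 + 5*z + (3.0/2)*(-0.5197 - z - 1.6641)^2
FOC: (2*4 + 3.0)*z = -5 + 3.0*(-0.5197 - 1.6641)
z^{k+1} = -1.0501
Step 3: u-update.
u^{k+1} = -1.6641 - 0.5197 + 1.0501 = -1.1337
Step 4: Primal residual = |-0.5197 + 1.0501| = 0.5304


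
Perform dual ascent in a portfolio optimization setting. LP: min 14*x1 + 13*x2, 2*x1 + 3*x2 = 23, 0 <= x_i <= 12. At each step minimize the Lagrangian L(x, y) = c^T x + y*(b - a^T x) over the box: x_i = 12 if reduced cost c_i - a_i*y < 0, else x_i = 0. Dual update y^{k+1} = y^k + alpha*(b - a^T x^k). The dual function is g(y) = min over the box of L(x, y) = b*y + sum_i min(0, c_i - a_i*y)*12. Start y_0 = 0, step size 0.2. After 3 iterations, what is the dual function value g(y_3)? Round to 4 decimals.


Dual ascent for LP: min 14*x1 + 13*x2, 2*x1 + 3*x2 = 23, 0 <= x_i <= 12
Step 1: y^k = 0.0, reduced costs: (14.0, 13.0)
  x^k = (0.0, 0.0), subgradient = b - a^T x = 23.0
  y^{k+1} = 0.0 + 0.2*23.0 = 4.6
Step 2: y^k = 4.6, reduced costs: (4.8, -0.8)
  x^k = (0.0, 12.0), subgradient = b - a^T x = -13.0
  y^{k+1} = 4.6 + 0.2*-13.0 = 2.0
Step 3: y^k = 2.0, reduced costs: (10.0, 7.0)
  x^k = (0.0, 0.0), subgradient = b - a^T x = 23.0
  y^{k+1} = 2.0 + 0.2*23.0 = 6.6
Dual objective at y_3 = 6.6: reduced costs (0.8, -6.8), box minimizer x = (0.0, 12.0)
g(y_3) = b*y + (c1 - a1*y)*x1 + (c2 - a2*y)*x2 = 23*6.6 + 0.8*0.0 + (-6.8)*12.0 = 151.8 + 0.0 - 81.6 = 70.2


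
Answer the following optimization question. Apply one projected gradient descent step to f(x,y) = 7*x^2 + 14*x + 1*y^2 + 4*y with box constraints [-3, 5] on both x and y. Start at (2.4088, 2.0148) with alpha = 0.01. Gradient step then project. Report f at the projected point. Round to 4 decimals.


Step 1: Compute gradient at (2.4088, 2.0148).
grad_x = 2*7*2.4088 + 14 = 47.7232
grad_y = 2*1*2.0148 + 4 = 8.0296
Step 2: Gradient step.
x_raw = 2.4088 - 0.01*47.7232 = 1.9316
y_raw = 2.0148 - 0.01*8.0296 = 1.9345
Step 3: Project onto [-3, 5].
x_proj = clip(1.9316) = 1.9316
y_proj = clip(1.9345) = 1.9345
Step 4: Evaluate f.
f(1.9316, 1.9345) = 64.639


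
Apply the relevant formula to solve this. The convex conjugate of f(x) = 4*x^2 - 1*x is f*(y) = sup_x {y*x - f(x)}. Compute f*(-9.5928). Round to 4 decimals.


f*(y) = sup_x {y*x - a*x^2 - b*x} = sup_x {(y-b)*x - a*x^2}
FOC: (y - b) - 2a*x = 0 => x* = (y - b)/(2a)
x* = (-9.5928 + 1)/(2*4) = -1.0741
f*(-9.5928) = (y-b)^2/(4a) = (-9.5928 + 1)^2/(4*4)
= 73.8362/16 = 4.6148


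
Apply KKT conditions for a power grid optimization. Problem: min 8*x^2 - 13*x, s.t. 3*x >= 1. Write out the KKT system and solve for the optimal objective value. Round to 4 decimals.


Step 1: Try lambda = 0 (constraint inactive).
Stationarity: 2*8*x - 13 = 0
x* = 13/(2*8) = 0.8125
Check constraint: 3*0.8125 = 2.4375 >= 1 -- satisfied.
Step 2: Compute optimal value.
f(x*) = 8*0.8125^2 - 13*0.8125 = -5.2813


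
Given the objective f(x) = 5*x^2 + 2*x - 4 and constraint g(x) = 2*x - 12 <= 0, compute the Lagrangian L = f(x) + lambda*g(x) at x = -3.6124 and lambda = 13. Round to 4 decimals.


Step 1: Evaluate f(x).
f(-3.6124) = 5*(-3.6124)^2 + 2*(-3.6124) - 4 = 54.0224
Step 2: Evaluate g(x).
g(-3.6124) = 2*-3.6124 - 12 = -19.2248
Step 3: Compute Lagrangian.
L = 54.0224 + 13*-19.2248 = -195.9


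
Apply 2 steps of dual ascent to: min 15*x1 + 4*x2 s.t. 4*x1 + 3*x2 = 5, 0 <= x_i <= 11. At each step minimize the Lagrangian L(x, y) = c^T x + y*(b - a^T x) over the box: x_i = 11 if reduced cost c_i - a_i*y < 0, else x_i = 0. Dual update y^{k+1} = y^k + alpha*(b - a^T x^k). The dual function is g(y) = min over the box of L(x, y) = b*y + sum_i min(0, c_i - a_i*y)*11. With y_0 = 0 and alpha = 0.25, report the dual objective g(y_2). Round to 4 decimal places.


Dual ascent for LP: min 15*x1 + 4*x2, 4*x1 + 3*x2 = 5, 0 <= x_i <= 11
Step 1: y^k = 0.0, reduced costs: (15.0, 4.0)
  x^k = (0.0, 0.0), subgradient = b - a^T x = 5.0
  y^{k+1} = 0.0 + 0.25*5.0 = 1.25
Step 2: y^k = 1.25, reduced costs: (10.0, 0.25)
  x^k = (0.0, 0.0), subgradient = b - a^T x = 5.0
  y^{k+1} = 1.25 + 0.25*5.0 = 2.5
Dual objective at y_2 = 2.5: reduced costs (5.0, -3.5), box minimizer x = (0.0, 11.0)
g(y_2) = b*y + (c1 - a1*y)*x1 + (c2 - a2*y)*x2 = 5*2.5 + 5.0*0.0 + (-3.5)*11.0 = 12.5 + 0.0 - 38.5 = -26.0


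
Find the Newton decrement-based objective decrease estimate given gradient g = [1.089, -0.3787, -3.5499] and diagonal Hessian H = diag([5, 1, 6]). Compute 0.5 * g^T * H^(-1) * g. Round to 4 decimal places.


Step 1: H is diagonal, so H^(-1) * g = [0.2178, -0.3787, -0.5917].
Step 2: g^T H^(-1) g = sum_i g_i^2 / H_ii
  = (1.089)^2/5 + (-0.3787)^2/1 + (-3.5499)^2/6
  = 0.2372 + 0.1434 + 2.1003 = 2.4809
Step 3: Objective decrease = 0.5 * g^T H^(-1) g = 1.2404


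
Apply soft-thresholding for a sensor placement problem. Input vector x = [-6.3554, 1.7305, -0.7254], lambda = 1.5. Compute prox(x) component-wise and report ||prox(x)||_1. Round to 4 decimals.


Soft-thresholding with lambda = 1.5:
prox(-6.3554) = sign(-6.3554)*max(|-6.3554| - 1.5, 0) = -4.8554
prox(1.7305) = sign(1.7305)*max(|1.7305| - 1.5, 0) = 0.2305
prox(-0.7254) = sign(-0.7254)*max(|-0.7254| - 1.5, 0) = 0.0
prox(x) = [-4.8554, 0.2305, 0.0]
||prox(x)||_1 = 4.8554 + 0.2305 + 0.0 = 5.0859


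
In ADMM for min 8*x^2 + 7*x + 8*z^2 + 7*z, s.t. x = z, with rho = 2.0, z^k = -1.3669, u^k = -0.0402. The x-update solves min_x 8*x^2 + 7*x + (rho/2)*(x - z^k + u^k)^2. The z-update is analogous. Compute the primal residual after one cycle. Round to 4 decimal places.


ADMM iteration with rho = 2.0, z^k = -1.3669, u^k = -0.0402
Step 1: x-update.
Minimize 8*x^2 + 7*x + (2.0/2)*(x + 1.3669 - 0.0402)^2
FOC: (2*8 + 2.0)*x = -7 + 2.0*(-1.3669 + 0.0402)
x^{k+1} = -0.5363
Step 2: z-update.
Minimize 8*z^2 + 7*z + (2.0/2)*(-0.5363 - z - 0.0402)^2
FOC: (2*8 + 2.0)*z = -7 + 2.0*(-0.5363 - 0.0402)
z^{k+1} = -0.4529
Step 3: u-update.
u^{k+1} = -0.0402 - 0.5363 + 0.4529 = -0.1236
Step 4: Primal residual = |-0.5363 + 0.4529| = 0.0834


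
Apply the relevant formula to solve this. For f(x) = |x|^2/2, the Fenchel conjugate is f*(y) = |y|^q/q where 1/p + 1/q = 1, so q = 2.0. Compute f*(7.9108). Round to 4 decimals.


The conjugate exponent q satisfies 1/p + 1/q = 1.
p = 2, so q = 2/(2 - 1) = 2.0
|y|^q = 7.9108^2.0 = 62.5808
f*(7.9108) = 62.5808 / 2.0 = 31.2904


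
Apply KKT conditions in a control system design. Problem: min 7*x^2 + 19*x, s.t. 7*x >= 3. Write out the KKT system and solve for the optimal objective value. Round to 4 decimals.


Step 1: Try lambda = 0 (constraint inactive).
x_unc = -19/(2*7) = -1.3571
Check: 7*-1.3571 = -9.4997 < 3 -- violated!
Step 2: Constraint must be active: 7*x = 3
x* = 3/7 = 0.4286 (rounded; the exact value 3/7 is used below)
lambda = (2*7*(3/7) + 19)/7 = 3.5714
Step 3: Compute optimal value.
f(x*) = 7*(3/7)^2 + 19*(3/7) = 9.4286


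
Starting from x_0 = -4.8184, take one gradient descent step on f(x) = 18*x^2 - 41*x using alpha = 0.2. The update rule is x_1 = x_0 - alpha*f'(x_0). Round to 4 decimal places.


We compute the gradient at x_0 and apply the update.
f'(x) = 36*x - 41
f'(-4.8184) = 36*-4.8184 - 41 = -214.4624
x_1 = -4.8184 - 0.2*-214.4624 = 38.0741


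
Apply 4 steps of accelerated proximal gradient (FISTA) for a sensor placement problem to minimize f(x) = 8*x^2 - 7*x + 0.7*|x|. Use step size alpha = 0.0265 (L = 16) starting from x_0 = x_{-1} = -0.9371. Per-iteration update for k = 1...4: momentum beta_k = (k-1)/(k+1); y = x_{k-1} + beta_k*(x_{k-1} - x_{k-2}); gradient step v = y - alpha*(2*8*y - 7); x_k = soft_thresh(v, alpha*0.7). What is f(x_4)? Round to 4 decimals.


FISTA on f(x) = 8*x^2 - 7*x + 0.7*|x|
L = 16, alpha = 0.0265
Iteration 1: beta = 0.0, y = -0.9371 + 0.0*(-0.9371 + 0.9371) = -0.9371
  grad(y) = -21.9936, v = y - alpha*grad = -0.3543
  prox(v) = soft_thresh(-0.3543, 0.0186) = -0.3357
Iteration 2: beta = 0.3333, y = -0.3357 + 0.3333*(-0.3357 + 0.9371) = -0.1353
  grad(y) = -9.1642, v = y - alpha*grad = 0.1076
  prox(v) = soft_thresh(0.1076, 0.0186) = 0.089
Iteration 3: beta = 0.5, y = 0.089 + 0.5*(0.089 + 0.3357) = 0.3014
  grad(y) = -2.1773, v = y - alpha*grad = 0.3591
  prox(v) = soft_thresh(0.3591, 0.0186) = 0.3406
Iteration 4: beta = 0.6, y = 0.3406 + 0.6*(0.3406 - 0.089) = 0.4915
  grad(y) = 0.8638, v = y - alpha*grad = 0.4686
  prox(v) = soft_thresh(0.4686, 0.0186) = 0.45
f(x_4) = 8*0.45^2 - 7*0.45 + 0.7*|0.45| = -1.215


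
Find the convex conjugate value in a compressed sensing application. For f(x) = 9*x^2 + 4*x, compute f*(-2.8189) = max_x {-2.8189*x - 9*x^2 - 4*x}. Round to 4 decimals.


f*(y) = sup_x {y*x - a*x^2 - b*x} = sup_x {(y-b)*x - a*x^2}
FOC: (y - b) - 2a*x = 0 => x* = (y - b)/(2a)
x* = (-2.8189 - 4)/(2*9) = -0.3788
f*(-2.8189) = (y-b)^2/(4a) = (-2.8189 - 4)^2/(4*9)
= 46.4974/36 = 1.2916


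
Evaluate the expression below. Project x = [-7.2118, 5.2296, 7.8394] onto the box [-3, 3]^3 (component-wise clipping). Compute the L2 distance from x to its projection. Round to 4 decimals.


Project each component onto [-3, 3].
clip(-7.2118) = -3.0, clip(5.2296) = 3.0, clip(7.8394) = 3.0
Projection = [-3.0, 3.0, 3.0]
Squared diffs: [17.7393, 4.9711, 23.4198]
Distance = sqrt(46.1302) = 6.7919


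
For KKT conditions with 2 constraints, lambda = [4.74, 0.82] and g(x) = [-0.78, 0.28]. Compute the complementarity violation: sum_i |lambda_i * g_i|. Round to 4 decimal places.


KKT complementary slackness check:
lambda_1 * g_1 = 4.74 * -0.78 = -3.6972
lambda_2 * g_2 = 0.82 * 0.28 = 0.2296
Total violation = 3.6972 + 0.2296 = 3.9268


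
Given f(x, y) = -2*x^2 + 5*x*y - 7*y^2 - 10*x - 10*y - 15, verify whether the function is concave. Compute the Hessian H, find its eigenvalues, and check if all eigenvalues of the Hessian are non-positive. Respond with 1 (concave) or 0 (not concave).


The Hessian of f(x,y) = -2*x^2 + 5*x*y - 7*y^2 - 10*x - 10*y - 15 is:
H = [[-4, 5], [5, -14]]
Trace = -4 - 14 = -18
Determinant = -4*-14 - (5)^2 = 31
Discriminant = (-18)^2 - 4*31 = 200.0
Eigenvalues: lambda_1 = -16.0711, lambda_2 = -1.9289
The function is concave.

1


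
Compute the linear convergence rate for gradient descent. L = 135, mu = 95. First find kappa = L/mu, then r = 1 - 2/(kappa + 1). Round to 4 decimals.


Step 1: Compute the condition number.
kappa = L/mu = 135/95 = 1.4211
Step 2: Compute the convergence rate.
r = 1 - 2/(kappa + 1) = 1 - 2*mu/(L + mu) = (L - mu)/(L + mu) = 40/230 = 0.1739


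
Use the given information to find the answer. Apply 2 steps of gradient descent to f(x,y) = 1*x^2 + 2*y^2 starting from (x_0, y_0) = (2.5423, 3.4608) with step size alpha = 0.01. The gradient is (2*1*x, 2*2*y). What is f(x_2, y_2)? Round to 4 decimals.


Gradient descent on f(x,y) = 1*x^2 + 2*y^2.
Starting point: (2.5423, 3.4608), alpha = 0.01
Step 1: grad_x = 2*1*2.5423 = 5.0846, grad_y = 2*2*3.4608 = 13.8432
  x_1 = 2.5423 - 0.01*5.0846 = 2.4915
  y_1 = 3.4608 - 0.01*13.8432 = 3.3224
Step 2: grad_x = 2*1*2.4915 = 4.9829, grad_y = 2*2*3.3224 = 13.2895
  x_2 = 2.4915 - 0.01*4.9829 = 2.4416
  y_2 = 3.3224 - 0.01*13.2895 = 3.1895
f(2.4416, 3.1895) = 1*2.4416^2 + 2*3.1895^2 = 26.307


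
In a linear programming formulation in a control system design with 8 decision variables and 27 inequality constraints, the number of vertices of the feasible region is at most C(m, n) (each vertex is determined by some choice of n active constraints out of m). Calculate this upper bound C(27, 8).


Each vertex corresponds to some choice of n active constraints out of m, so the number of vertices is at most C(m, n) = m! / (n!(m-n)!).
m = 27, n = 8
Numerator: 27 * 26 * 25 * 24 * 23 * 22 * 21 * 20
Denominator: 8! = 40320
C(27, 8) = 2220075


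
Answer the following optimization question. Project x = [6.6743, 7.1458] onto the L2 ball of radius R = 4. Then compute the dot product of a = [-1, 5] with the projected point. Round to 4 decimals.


Step 1: Compute ||x|| (intermediates to 6 decimals).
||x|| = sqrt(6.6743^2 + 7.1458^2) = 9.777972
Step 2: Project.
Since ||x|| > R, scale = R/||x|| = 4/9.777972 = 0.409083, proj(x) = scale * x
proj(x) = [2.730343, 2.923225]
Step 3: Dot product.
a^T * proj(x) = -1*2.730343 + 5*2.923225 = 11.8858


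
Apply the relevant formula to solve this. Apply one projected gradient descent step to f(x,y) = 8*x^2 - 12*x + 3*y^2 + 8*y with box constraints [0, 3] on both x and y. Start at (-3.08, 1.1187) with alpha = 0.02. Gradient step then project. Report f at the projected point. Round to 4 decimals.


Step 1: Compute gradient at (-3.08, 1.1187).
grad_x = 2*8*-3.08 - 12 = -61.28
grad_y = 2*3*1.1187 + 8 = 14.7122
Step 2: Gradient step.
x_raw = -3.08 - 0.02*-61.28 = -1.8544
y_raw = 1.1187 - 0.02*14.7122 = 0.8245
Step 3: Project onto [0, 3].
x_proj = clip(-1.8544) = 0.0
y_proj = clip(0.8245) = 0.8245
Step 4: Evaluate f.
f(0.0, 0.8245) = 8.6348


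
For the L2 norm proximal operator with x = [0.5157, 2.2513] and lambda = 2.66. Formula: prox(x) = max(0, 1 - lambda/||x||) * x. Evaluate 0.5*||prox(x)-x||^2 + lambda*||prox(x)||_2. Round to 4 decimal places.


Step 1: Compute ||x||.
||x|| = 2.3096
Step 2: Compute scaling factor.
scale = max(0, 1 - 2.66/2.3096) = 0.0
Step 3: prox(x) = [0.0, 0.0]
||prox(x)|| = 0.0
Step 4: Proximal objective.
0.5*||prox-x||^2 = 2.6671
lambda*||prox|| = 0.0
Total = 2.6671


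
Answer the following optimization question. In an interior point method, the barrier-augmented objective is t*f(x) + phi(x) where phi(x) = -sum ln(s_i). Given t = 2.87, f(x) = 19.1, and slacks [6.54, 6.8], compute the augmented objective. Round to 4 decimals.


Step 1: Compute log-barrier.
ln values: [1.8779, 1.9169]
phi = -(1.8779 + 1.9169) = -3.7949
Step 2: Compute augmented objective.
t*f(x) = 2.87*19.1 = 54.817
Total = 54.817 - 3.7949 = 51.0221


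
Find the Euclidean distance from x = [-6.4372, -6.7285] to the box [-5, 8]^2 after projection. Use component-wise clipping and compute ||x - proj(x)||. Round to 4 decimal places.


Project each component onto [-5, 8].
clip(-6.4372) = -5.0, clip(-6.7285) = -5.0
Projection = [-5.0, -5.0]
Squared diffs: [2.0655, 2.9877]
Distance = sqrt(5.0532) = 2.2479


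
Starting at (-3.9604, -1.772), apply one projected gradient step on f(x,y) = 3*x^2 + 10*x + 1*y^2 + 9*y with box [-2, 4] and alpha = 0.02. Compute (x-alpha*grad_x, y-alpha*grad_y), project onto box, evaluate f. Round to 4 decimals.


Step 1: Compute gradient at (-3.9604, -1.772).
grad_x = 2*3*-3.9604 + 10 = -13.7624
grad_y = 2*1*-1.772 + 9 = 5.456
Step 2: Gradient step.
x_raw = -3.9604 - 0.02*-13.7624 = -3.6852
y_raw = -1.772 - 0.02*5.456 = -1.8811
Step 3: Project onto [-2, 4].
x_proj = clip(-3.6852) = -2.0
y_proj = clip(-1.8811) = -1.8811
Step 4: Evaluate f.
f(-2.0, -1.8811) = -21.3915


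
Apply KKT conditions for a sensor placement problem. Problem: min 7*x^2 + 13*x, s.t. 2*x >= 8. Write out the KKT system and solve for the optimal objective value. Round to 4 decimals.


Step 1: Try lambda = 0 (constraint inactive).
x_unc = -13/(2*7) = -0.9286
Check: 2*-0.9286 = -1.8572 < 8 -- violated!
Step 2: Constraint must be active: 2*x = 8
x* = 8/2 = 4.0
lambda = (2*7*4.0 + 13)/2 = 34.5
Step 3: Compute optimal value.
f(x*) = 7*4.0^2 + 13*4.0 = 164.0
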